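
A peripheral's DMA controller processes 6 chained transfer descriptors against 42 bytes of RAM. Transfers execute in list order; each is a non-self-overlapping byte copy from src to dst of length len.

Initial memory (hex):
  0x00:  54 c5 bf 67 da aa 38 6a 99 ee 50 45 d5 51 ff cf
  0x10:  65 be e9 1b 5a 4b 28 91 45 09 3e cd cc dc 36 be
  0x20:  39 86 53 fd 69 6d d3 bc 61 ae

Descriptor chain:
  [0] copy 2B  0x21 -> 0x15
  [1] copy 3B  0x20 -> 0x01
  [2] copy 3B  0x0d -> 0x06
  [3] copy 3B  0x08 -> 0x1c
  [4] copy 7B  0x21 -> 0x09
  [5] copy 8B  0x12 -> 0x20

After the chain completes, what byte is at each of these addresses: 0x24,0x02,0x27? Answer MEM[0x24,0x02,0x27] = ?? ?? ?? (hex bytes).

[0] 0x21->0x15 len=2 : 86 53
[1] 0x20->0x01 len=3 : 39 86 53
[2] 0x0d->0x06 len=3 : 51 ff cf
[3] 0x08->0x1c len=3 : cf ee 50
[4] 0x21->0x09 len=7 : 86 53 fd 69 6d d3 bc
[5] 0x12->0x20 len=8 : e9 1b 5a 86 53 91 45 09
query mem[0x24]=0x53, mem[0x02]=0x86, mem[0x27]=0x09

MEM[0x24,0x02,0x27] = 53 86 09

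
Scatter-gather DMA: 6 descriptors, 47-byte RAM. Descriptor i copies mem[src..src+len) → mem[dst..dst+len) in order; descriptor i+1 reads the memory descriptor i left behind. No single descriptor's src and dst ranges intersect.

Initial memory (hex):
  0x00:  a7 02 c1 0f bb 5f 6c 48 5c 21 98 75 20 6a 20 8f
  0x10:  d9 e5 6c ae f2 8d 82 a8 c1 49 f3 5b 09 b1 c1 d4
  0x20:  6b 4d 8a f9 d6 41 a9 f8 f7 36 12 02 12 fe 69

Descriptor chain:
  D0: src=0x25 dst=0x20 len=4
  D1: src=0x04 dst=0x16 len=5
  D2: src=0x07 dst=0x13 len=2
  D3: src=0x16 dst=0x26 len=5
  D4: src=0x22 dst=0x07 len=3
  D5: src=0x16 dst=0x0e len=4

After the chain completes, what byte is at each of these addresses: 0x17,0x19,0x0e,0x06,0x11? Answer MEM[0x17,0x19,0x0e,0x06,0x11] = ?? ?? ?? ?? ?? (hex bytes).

MEM[0x17,0x19,0x0e,0x06,0x11] = 5f 48 bb 6c 48

  after D0: wrote 4B at 0x20 = 41a9f8f7
  after D1: wrote 5B at 0x16 = bb5f6c485c
  after D2: wrote 2B at 0x13 = 485c
  after D3: wrote 5B at 0x26 = bb5f6c485c
  after D4: wrote 3B at 0x07 = f8f7d6
  after D5: wrote 4B at 0x0e = bb5f6c48
query mem[0x17]=0x5f, mem[0x19]=0x48, mem[0x0e]=0xbb, mem[0x06]=0x6c, mem[0x11]=0x48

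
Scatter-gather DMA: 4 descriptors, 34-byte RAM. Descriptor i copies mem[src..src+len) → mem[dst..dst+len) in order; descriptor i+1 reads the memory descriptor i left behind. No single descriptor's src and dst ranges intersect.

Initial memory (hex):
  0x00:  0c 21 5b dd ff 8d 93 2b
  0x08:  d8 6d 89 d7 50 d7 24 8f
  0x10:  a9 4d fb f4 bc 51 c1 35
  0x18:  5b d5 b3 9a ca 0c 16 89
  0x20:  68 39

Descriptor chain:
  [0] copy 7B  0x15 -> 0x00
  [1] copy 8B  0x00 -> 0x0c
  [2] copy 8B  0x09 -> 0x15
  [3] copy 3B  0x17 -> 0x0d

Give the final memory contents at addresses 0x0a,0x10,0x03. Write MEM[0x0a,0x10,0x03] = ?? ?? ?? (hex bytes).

MEM[0x0a,0x10,0x03] = 89 d5 5b

D0: mem[0x00..0x06] <- [51 c1 35 5b d5 b3 9a]
D1: mem[0x0c..0x13] <- [51 c1 35 5b d5 b3 9a 2b]
D2: mem[0x15..0x1c] <- [6d 89 d7 51 c1 35 5b d5]
D3: mem[0x0d..0x0f] <- [d7 51 c1]
query mem[0x0a]=0x89, mem[0x10]=0xd5, mem[0x03]=0x5b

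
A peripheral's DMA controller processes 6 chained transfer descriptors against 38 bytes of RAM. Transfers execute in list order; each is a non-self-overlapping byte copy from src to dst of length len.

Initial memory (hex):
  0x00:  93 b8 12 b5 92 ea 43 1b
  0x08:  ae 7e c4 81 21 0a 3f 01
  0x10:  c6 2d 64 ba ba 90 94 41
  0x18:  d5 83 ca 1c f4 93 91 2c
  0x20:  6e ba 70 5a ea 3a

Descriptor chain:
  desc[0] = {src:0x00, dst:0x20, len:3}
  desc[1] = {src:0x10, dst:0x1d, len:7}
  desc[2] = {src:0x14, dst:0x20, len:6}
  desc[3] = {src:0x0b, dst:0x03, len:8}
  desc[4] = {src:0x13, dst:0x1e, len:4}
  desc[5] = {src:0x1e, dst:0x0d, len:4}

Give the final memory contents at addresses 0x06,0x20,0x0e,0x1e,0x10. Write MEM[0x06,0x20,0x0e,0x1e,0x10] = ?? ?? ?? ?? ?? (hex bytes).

[0] 0x00->0x20 len=3 : 93 b8 12
[1] 0x10->0x1d len=7 : c6 2d 64 ba ba 90 94
[2] 0x14->0x20 len=6 : ba 90 94 41 d5 83
[3] 0x0b->0x03 len=8 : 81 21 0a 3f 01 c6 2d 64
[4] 0x13->0x1e len=4 : ba ba 90 94
[5] 0x1e->0x0d len=4 : ba ba 90 94
query mem[0x06]=0x3f, mem[0x20]=0x90, mem[0x0e]=0xba, mem[0x1e]=0xba, mem[0x10]=0x94

MEM[0x06,0x20,0x0e,0x1e,0x10] = 3f 90 ba ba 94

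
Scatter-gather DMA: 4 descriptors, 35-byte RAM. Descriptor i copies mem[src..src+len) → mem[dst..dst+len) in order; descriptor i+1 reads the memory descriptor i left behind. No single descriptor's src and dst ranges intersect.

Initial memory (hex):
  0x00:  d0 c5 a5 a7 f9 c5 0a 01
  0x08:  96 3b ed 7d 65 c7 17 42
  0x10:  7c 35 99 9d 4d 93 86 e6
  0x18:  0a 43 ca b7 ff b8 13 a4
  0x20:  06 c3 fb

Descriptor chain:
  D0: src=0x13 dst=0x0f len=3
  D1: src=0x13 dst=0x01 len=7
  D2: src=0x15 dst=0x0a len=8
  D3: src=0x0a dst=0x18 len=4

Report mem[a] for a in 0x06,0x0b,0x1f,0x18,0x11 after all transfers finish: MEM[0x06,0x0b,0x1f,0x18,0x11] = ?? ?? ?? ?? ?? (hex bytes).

[0] 0x13->0x0f len=3 : 9d 4d 93
[1] 0x13->0x01 len=7 : 9d 4d 93 86 e6 0a 43
[2] 0x15->0x0a len=8 : 93 86 e6 0a 43 ca b7 ff
[3] 0x0a->0x18 len=4 : 93 86 e6 0a
query mem[0x06]=0x0a, mem[0x0b]=0x86, mem[0x1f]=0xa4, mem[0x18]=0x93, mem[0x11]=0xff

MEM[0x06,0x0b,0x1f,0x18,0x11] = 0a 86 a4 93 ff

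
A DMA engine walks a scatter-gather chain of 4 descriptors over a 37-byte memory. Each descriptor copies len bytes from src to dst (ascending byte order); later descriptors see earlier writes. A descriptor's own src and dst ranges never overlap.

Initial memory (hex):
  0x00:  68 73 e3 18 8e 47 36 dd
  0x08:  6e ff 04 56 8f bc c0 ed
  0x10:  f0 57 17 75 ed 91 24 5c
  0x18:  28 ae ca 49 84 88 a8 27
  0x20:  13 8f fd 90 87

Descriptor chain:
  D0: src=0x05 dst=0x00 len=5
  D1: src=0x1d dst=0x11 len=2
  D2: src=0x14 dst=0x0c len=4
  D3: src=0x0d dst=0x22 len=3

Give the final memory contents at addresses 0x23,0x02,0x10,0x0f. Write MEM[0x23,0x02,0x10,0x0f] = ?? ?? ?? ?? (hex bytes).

MEM[0x23,0x02,0x10,0x0f] = 24 dd f0 5c

#0 dst[0x00+5] := {0x47,0x36,0xdd,0x6e,0xff}
#1 dst[0x11+2] := {0x88,0xa8}
#2 dst[0x0c+4] := {0xed,0x91,0x24,0x5c}
#3 dst[0x22+3] := {0x91,0x24,0x5c}
query mem[0x23]=0x24, mem[0x02]=0xdd, mem[0x10]=0xf0, mem[0x0f]=0x5c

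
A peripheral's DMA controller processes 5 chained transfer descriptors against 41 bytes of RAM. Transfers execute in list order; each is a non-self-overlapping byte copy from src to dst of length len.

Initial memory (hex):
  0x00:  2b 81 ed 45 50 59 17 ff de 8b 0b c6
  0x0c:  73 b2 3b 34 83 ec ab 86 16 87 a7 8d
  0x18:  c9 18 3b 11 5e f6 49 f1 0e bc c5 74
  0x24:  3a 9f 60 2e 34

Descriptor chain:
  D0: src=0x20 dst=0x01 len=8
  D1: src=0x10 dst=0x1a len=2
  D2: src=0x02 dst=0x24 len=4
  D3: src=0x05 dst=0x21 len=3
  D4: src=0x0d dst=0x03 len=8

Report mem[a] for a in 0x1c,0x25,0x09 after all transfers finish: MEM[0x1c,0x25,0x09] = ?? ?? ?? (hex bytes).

[0] 0x20->0x01 len=8 : 0e bc c5 74 3a 9f 60 2e
[1] 0x10->0x1a len=2 : 83 ec
[2] 0x02->0x24 len=4 : bc c5 74 3a
[3] 0x05->0x21 len=3 : 3a 9f 60
[4] 0x0d->0x03 len=8 : b2 3b 34 83 ec ab 86 16
query mem[0x1c]=0x5e, mem[0x25]=0xc5, mem[0x09]=0x86

MEM[0x1c,0x25,0x09] = 5e c5 86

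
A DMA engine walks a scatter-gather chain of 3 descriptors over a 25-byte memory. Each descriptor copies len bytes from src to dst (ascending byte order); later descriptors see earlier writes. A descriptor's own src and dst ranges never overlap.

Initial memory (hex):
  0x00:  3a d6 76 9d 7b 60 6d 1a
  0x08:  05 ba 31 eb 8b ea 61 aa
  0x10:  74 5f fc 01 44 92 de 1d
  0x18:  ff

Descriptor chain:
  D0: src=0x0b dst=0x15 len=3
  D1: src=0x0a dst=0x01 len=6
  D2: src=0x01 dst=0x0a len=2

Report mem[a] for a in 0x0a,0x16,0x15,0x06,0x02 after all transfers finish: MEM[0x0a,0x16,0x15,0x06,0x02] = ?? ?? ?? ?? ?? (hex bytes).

[0] 0x0b->0x15 len=3 : eb 8b ea
[1] 0x0a->0x01 len=6 : 31 eb 8b ea 61 aa
[2] 0x01->0x0a len=2 : 31 eb
query mem[0x0a]=0x31, mem[0x16]=0x8b, mem[0x15]=0xeb, mem[0x06]=0xaa, mem[0x02]=0xeb

MEM[0x0a,0x16,0x15,0x06,0x02] = 31 8b eb aa eb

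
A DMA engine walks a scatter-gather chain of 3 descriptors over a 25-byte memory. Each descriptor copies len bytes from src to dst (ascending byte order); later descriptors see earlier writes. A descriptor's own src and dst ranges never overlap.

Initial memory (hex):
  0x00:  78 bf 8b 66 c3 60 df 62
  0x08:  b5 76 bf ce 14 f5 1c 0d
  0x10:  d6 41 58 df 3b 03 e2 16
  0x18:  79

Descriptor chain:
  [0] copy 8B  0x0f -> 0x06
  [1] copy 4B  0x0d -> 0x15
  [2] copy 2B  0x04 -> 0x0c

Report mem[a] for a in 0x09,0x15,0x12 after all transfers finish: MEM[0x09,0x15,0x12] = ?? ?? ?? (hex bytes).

MEM[0x09,0x15,0x12] = 58 e2 58

  after D0: wrote 8B at 0x06 = 0dd64158df3b03e2
  after D1: wrote 4B at 0x15 = e21c0dd6
  after D2: wrote 2B at 0x0c = c360
query mem[0x09]=0x58, mem[0x15]=0xe2, mem[0x12]=0x58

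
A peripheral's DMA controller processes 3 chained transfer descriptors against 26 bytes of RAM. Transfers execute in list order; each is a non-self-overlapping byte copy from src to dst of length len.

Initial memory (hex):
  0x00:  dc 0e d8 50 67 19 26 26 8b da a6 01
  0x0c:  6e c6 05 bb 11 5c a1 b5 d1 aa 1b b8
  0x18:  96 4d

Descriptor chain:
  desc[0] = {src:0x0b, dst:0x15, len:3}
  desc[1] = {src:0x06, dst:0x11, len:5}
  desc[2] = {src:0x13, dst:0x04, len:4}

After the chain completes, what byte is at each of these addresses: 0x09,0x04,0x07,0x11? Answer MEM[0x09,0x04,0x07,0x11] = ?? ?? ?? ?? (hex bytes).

D0: mem[0x15..0x17] <- [01 6e c6]
D1: mem[0x11..0x15] <- [26 26 8b da a6]
D2: mem[0x04..0x07] <- [8b da a6 6e]
query mem[0x09]=0xda, mem[0x04]=0x8b, mem[0x07]=0x6e, mem[0x11]=0x26

MEM[0x09,0x04,0x07,0x11] = da 8b 6e 26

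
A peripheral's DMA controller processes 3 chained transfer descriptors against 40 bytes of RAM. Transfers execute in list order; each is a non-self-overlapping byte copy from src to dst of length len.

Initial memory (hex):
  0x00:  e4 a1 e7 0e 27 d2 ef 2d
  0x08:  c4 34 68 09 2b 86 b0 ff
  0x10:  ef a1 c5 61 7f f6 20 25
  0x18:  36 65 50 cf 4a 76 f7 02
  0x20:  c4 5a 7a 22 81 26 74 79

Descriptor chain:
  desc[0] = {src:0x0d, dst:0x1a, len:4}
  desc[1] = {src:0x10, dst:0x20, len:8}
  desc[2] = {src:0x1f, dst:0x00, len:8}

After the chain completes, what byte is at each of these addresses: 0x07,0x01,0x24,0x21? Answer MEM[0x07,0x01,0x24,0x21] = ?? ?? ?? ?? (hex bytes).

[0] 0x0d->0x1a len=4 : 86 b0 ff ef
[1] 0x10->0x20 len=8 : ef a1 c5 61 7f f6 20 25
[2] 0x1f->0x00 len=8 : 02 ef a1 c5 61 7f f6 20
query mem[0x07]=0x20, mem[0x01]=0xef, mem[0x24]=0x7f, mem[0x21]=0xa1

MEM[0x07,0x01,0x24,0x21] = 20 ef 7f a1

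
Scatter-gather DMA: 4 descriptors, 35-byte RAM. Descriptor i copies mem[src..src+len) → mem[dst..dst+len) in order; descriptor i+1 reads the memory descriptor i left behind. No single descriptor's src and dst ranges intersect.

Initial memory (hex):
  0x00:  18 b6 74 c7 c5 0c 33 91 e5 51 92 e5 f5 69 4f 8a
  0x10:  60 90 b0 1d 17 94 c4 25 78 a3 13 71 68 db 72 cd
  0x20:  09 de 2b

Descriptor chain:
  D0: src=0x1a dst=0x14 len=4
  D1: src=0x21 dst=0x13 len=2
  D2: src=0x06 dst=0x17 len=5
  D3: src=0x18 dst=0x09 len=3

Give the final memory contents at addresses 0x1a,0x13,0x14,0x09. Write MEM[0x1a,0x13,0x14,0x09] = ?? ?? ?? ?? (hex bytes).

MEM[0x1a,0x13,0x14,0x09] = 51 de 2b 91

#0 dst[0x14+4] := {0x13,0x71,0x68,0xdb}
#1 dst[0x13+2] := {0xde,0x2b}
#2 dst[0x17+5] := {0x33,0x91,0xe5,0x51,0x92}
#3 dst[0x09+3] := {0x91,0xe5,0x51}
query mem[0x1a]=0x51, mem[0x13]=0xde, mem[0x14]=0x2b, mem[0x09]=0x91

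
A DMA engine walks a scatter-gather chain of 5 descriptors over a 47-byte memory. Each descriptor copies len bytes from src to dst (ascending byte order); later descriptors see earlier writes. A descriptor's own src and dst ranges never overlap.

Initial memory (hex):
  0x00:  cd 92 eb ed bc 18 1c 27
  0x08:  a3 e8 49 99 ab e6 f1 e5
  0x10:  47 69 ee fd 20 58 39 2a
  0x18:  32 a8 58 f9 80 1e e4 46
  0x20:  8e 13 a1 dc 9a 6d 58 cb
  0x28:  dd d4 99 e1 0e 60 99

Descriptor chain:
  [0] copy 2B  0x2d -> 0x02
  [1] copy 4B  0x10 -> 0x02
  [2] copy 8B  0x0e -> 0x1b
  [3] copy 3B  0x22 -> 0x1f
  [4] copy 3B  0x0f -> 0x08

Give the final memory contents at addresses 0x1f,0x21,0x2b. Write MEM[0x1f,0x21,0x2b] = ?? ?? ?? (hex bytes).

MEM[0x1f,0x21,0x2b] = 58 9a e1

D0: mem[0x02..0x03] <- [60 99]
D1: mem[0x02..0x05] <- [47 69 ee fd]
D2: mem[0x1b..0x22] <- [f1 e5 47 69 ee fd 20 58]
D3: mem[0x1f..0x21] <- [58 dc 9a]
D4: mem[0x08..0x0a] <- [e5 47 69]
query mem[0x1f]=0x58, mem[0x21]=0x9a, mem[0x2b]=0xe1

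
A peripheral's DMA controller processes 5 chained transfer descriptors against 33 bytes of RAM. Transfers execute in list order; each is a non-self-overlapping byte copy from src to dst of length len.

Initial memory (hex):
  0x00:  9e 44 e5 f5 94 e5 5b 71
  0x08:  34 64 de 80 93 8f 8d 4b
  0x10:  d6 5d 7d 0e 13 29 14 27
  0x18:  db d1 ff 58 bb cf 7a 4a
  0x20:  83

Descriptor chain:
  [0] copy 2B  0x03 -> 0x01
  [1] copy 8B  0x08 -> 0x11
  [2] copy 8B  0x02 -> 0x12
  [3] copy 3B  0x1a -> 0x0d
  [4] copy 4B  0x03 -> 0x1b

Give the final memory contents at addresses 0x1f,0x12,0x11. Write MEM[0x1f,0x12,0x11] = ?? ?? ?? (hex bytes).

#0 dst[0x01+2] := {0xf5,0x94}
#1 dst[0x11+8] := {0x34,0x64,0xde,0x80,0x93,0x8f,0x8d,0x4b}
#2 dst[0x12+8] := {0x94,0xf5,0x94,0xe5,0x5b,0x71,0x34,0x64}
#3 dst[0x0d+3] := {0xff,0x58,0xbb}
#4 dst[0x1b+4] := {0xf5,0x94,0xe5,0x5b}
query mem[0x1f]=0x4a, mem[0x12]=0x94, mem[0x11]=0x34

MEM[0x1f,0x12,0x11] = 4a 94 34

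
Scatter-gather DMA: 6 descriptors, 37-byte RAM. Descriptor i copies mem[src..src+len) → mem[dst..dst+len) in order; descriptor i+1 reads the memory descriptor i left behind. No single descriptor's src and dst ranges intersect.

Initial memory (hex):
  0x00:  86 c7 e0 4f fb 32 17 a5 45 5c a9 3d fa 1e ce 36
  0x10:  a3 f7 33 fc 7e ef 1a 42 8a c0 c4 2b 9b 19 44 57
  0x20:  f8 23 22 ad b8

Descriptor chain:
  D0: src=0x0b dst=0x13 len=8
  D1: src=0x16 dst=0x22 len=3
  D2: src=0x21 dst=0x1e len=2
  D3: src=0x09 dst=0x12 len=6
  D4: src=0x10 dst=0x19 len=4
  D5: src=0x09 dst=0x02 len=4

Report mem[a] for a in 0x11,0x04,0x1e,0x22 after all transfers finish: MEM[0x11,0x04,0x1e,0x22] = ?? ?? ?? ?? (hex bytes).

D0: mem[0x13..0x1a] <- [3d fa 1e ce 36 a3 f7 33]
D1: mem[0x22..0x24] <- [ce 36 a3]
D2: mem[0x1e..0x1f] <- [23 ce]
D3: mem[0x12..0x17] <- [5c a9 3d fa 1e ce]
D4: mem[0x19..0x1c] <- [a3 f7 5c a9]
D5: mem[0x02..0x05] <- [5c a9 3d fa]
query mem[0x11]=0xf7, mem[0x04]=0x3d, mem[0x1e]=0x23, mem[0x22]=0xce

MEM[0x11,0x04,0x1e,0x22] = f7 3d 23 ce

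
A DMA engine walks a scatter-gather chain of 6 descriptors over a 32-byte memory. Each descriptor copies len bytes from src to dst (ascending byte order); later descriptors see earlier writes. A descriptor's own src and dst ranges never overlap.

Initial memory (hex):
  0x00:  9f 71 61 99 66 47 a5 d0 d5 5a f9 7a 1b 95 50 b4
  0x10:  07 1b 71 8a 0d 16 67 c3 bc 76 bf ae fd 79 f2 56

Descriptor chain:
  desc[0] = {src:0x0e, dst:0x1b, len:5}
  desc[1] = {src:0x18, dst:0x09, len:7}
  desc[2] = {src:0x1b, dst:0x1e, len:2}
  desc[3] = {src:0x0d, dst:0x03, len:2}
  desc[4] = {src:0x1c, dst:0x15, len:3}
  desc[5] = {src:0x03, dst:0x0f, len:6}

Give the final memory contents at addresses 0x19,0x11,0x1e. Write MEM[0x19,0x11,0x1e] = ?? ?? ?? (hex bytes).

[0] 0x0e->0x1b len=5 : 50 b4 07 1b 71
[1] 0x18->0x09 len=7 : bc 76 bf 50 b4 07 1b
[2] 0x1b->0x1e len=2 : 50 b4
[3] 0x0d->0x03 len=2 : b4 07
[4] 0x1c->0x15 len=3 : b4 07 50
[5] 0x03->0x0f len=6 : b4 07 47 a5 d0 d5
query mem[0x19]=0x76, mem[0x11]=0x47, mem[0x1e]=0x50

MEM[0x19,0x11,0x1e] = 76 47 50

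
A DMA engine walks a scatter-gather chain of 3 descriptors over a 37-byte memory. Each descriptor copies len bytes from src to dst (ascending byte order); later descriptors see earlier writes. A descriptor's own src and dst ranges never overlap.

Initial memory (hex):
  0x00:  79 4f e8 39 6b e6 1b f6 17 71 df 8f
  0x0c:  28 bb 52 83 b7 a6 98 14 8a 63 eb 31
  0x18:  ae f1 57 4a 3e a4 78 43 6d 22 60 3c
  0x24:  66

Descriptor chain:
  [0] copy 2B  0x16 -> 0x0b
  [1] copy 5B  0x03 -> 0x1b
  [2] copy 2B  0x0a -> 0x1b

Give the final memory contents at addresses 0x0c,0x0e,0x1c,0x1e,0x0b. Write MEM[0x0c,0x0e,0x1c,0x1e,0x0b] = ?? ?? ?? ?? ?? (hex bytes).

MEM[0x0c,0x0e,0x1c,0x1e,0x0b] = 31 52 eb 1b eb

D0: mem[0x0b..0x0c] <- [eb 31]
D1: mem[0x1b..0x1f] <- [39 6b e6 1b f6]
D2: mem[0x1b..0x1c] <- [df eb]
query mem[0x0c]=0x31, mem[0x0e]=0x52, mem[0x1c]=0xeb, mem[0x1e]=0x1b, mem[0x0b]=0xeb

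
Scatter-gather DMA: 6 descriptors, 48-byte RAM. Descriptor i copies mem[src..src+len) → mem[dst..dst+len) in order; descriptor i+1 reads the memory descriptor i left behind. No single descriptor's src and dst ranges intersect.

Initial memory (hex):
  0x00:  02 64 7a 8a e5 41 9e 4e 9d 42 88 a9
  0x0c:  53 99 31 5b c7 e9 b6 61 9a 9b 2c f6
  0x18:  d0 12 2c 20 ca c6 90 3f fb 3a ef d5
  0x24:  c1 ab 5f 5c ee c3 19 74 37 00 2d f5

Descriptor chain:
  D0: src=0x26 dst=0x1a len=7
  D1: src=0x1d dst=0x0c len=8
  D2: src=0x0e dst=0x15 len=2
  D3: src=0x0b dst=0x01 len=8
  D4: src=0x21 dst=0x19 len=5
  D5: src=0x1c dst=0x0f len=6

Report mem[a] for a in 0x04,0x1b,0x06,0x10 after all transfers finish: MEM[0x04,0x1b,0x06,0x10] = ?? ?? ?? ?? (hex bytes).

MEM[0x04,0x1b,0x06,0x10] = 74 d5 3a ab

#0 dst[0x1a+7] := {0x5f,0x5c,0xee,0xc3,0x19,0x74,0x37}
#1 dst[0x0c+8] := {0xc3,0x19,0x74,0x37,0x3a,0xef,0xd5,0xc1}
#2 dst[0x15+2] := {0x74,0x37}
#3 dst[0x01+8] := {0xa9,0xc3,0x19,0x74,0x37,0x3a,0xef,0xd5}
#4 dst[0x19+5] := {0x3a,0xef,0xd5,0xc1,0xab}
#5 dst[0x0f+6] := {0xc1,0xab,0x19,0x74,0x37,0x3a}
query mem[0x04]=0x74, mem[0x1b]=0xd5, mem[0x06]=0x3a, mem[0x10]=0xab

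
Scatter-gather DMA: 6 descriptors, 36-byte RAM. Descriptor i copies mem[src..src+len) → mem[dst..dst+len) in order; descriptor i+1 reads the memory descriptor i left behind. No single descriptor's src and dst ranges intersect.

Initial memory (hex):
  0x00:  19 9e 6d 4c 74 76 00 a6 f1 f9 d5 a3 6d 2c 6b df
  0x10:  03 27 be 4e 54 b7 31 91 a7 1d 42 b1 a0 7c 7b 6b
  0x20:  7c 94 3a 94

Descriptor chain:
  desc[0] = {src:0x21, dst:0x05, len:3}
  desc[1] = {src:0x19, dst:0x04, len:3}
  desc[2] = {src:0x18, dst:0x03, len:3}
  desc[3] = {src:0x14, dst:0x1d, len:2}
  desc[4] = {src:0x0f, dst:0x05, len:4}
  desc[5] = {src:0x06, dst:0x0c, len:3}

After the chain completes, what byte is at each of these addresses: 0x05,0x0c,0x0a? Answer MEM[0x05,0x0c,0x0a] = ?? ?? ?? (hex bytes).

MEM[0x05,0x0c,0x0a] = df 03 d5

[0] 0x21->0x05 len=3 : 94 3a 94
[1] 0x19->0x04 len=3 : 1d 42 b1
[2] 0x18->0x03 len=3 : a7 1d 42
[3] 0x14->0x1d len=2 : 54 b7
[4] 0x0f->0x05 len=4 : df 03 27 be
[5] 0x06->0x0c len=3 : 03 27 be
query mem[0x05]=0xdf, mem[0x0c]=0x03, mem[0x0a]=0xd5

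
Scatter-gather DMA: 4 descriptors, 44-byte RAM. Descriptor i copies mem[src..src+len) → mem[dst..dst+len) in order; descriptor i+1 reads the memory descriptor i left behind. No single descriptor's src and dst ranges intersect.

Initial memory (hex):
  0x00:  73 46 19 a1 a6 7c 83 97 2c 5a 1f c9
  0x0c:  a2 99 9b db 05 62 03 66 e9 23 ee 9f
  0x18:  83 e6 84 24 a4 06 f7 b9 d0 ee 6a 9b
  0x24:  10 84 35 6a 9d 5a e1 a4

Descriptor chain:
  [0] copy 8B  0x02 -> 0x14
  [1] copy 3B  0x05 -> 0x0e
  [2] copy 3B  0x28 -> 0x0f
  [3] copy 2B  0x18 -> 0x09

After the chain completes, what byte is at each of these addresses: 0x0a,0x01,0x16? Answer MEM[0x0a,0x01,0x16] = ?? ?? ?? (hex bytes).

#0 dst[0x14+8] := {0x19,0xa1,0xa6,0x7c,0x83,0x97,0x2c,0x5a}
#1 dst[0x0e+3] := {0x7c,0x83,0x97}
#2 dst[0x0f+3] := {0x9d,0x5a,0xe1}
#3 dst[0x09+2] := {0x83,0x97}
query mem[0x0a]=0x97, mem[0x01]=0x46, mem[0x16]=0xa6

MEM[0x0a,0x01,0x16] = 97 46 a6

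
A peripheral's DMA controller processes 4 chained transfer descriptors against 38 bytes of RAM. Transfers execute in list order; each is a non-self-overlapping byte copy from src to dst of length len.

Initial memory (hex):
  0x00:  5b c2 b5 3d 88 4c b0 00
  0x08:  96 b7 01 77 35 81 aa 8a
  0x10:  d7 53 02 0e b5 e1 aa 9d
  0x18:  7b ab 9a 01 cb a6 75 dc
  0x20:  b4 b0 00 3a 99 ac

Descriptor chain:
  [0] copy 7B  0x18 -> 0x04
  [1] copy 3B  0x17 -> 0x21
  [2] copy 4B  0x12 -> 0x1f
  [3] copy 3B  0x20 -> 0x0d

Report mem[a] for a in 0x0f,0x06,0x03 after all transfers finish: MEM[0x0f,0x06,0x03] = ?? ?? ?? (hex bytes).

  after D0: wrote 7B at 0x04 = 7bab9a01cba675
  after D1: wrote 3B at 0x21 = 9d7bab
  after D2: wrote 4B at 0x1f = 020eb5e1
  after D3: wrote 3B at 0x0d = 0eb5e1
query mem[0x0f]=0xe1, mem[0x06]=0x9a, mem[0x03]=0x3d

MEM[0x0f,0x06,0x03] = e1 9a 3d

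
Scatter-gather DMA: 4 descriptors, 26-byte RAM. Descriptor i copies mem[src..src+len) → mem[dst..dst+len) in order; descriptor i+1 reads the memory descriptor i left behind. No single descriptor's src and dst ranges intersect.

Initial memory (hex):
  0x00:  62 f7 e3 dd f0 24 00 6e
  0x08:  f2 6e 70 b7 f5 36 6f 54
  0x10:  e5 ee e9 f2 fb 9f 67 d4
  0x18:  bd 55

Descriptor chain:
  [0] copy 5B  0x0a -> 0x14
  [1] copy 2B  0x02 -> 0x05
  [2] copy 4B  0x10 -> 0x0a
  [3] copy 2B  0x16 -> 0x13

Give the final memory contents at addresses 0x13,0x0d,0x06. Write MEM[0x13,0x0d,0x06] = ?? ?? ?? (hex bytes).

MEM[0x13,0x0d,0x06] = f5 f2 dd

#0 dst[0x14+5] := {0x70,0xb7,0xf5,0x36,0x6f}
#1 dst[0x05+2] := {0xe3,0xdd}
#2 dst[0x0a+4] := {0xe5,0xee,0xe9,0xf2}
#3 dst[0x13+2] := {0xf5,0x36}
query mem[0x13]=0xf5, mem[0x0d]=0xf2, mem[0x06]=0xdd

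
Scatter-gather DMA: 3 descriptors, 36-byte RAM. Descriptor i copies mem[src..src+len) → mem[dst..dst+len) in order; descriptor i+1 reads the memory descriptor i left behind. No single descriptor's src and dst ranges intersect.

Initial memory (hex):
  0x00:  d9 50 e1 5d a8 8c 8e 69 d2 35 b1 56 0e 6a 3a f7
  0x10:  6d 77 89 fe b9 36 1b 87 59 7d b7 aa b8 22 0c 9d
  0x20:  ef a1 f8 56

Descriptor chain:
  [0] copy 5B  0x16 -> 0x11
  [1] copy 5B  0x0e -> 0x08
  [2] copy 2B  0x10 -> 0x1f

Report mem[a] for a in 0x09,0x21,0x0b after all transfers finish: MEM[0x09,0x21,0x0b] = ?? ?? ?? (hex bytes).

MEM[0x09,0x21,0x0b] = f7 a1 1b

[0] 0x16->0x11 len=5 : 1b 87 59 7d b7
[1] 0x0e->0x08 len=5 : 3a f7 6d 1b 87
[2] 0x10->0x1f len=2 : 6d 1b
query mem[0x09]=0xf7, mem[0x21]=0xa1, mem[0x0b]=0x1b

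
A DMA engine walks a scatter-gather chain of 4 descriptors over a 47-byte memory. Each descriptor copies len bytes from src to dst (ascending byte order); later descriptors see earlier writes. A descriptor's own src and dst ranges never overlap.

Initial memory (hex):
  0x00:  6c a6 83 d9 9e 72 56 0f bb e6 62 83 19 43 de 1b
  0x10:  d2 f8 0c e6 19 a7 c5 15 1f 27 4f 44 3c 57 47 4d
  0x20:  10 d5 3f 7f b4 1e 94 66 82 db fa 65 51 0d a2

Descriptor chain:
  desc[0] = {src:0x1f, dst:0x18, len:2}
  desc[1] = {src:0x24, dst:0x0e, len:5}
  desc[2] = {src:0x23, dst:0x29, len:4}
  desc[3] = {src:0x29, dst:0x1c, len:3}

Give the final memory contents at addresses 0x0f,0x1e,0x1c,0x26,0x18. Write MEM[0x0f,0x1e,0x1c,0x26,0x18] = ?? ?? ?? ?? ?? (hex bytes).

MEM[0x0f,0x1e,0x1c,0x26,0x18] = 1e 1e 7f 94 4d

#0 dst[0x18+2] := {0x4d,0x10}
#1 dst[0x0e+5] := {0xb4,0x1e,0x94,0x66,0x82}
#2 dst[0x29+4] := {0x7f,0xb4,0x1e,0x94}
#3 dst[0x1c+3] := {0x7f,0xb4,0x1e}
query mem[0x0f]=0x1e, mem[0x1e]=0x1e, mem[0x1c]=0x7f, mem[0x26]=0x94, mem[0x18]=0x4d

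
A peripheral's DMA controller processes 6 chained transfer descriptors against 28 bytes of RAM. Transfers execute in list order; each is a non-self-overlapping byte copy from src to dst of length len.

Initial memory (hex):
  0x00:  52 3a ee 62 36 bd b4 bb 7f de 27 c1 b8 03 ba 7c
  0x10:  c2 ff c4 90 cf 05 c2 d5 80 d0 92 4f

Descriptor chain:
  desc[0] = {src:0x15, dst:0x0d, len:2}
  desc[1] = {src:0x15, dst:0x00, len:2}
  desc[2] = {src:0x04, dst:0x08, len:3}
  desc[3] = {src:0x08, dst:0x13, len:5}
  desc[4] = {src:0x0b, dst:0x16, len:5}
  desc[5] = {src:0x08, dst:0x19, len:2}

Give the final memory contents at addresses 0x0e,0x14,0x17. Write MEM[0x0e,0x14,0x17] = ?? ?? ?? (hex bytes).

  after D0: wrote 2B at 0x0d = 05c2
  after D1: wrote 2B at 0x00 = 05c2
  after D2: wrote 3B at 0x08 = 36bdb4
  after D3: wrote 5B at 0x13 = 36bdb4c1b8
  after D4: wrote 5B at 0x16 = c1b805c27c
  after D5: wrote 2B at 0x19 = 36bd
query mem[0x0e]=0xc2, mem[0x14]=0xbd, mem[0x17]=0xb8

MEM[0x0e,0x14,0x17] = c2 bd b8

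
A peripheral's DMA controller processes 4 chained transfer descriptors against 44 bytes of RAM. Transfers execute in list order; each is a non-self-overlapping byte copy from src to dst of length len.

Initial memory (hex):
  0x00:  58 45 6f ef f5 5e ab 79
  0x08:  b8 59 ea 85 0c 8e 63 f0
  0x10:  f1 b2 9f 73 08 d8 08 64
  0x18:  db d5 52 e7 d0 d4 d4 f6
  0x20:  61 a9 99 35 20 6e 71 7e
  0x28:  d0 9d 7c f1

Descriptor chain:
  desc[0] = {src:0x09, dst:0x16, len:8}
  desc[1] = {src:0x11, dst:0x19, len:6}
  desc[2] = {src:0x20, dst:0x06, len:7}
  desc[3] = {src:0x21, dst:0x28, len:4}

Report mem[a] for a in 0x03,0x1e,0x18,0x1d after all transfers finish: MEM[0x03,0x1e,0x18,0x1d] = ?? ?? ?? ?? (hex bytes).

MEM[0x03,0x1e,0x18,0x1d] = ef 59 85 d8

D0: mem[0x16..0x1d] <- [59 ea 85 0c 8e 63 f0 f1]
D1: mem[0x19..0x1e] <- [b2 9f 73 08 d8 59]
D2: mem[0x06..0x0c] <- [61 a9 99 35 20 6e 71]
D3: mem[0x28..0x2b] <- [a9 99 35 20]
query mem[0x03]=0xef, mem[0x1e]=0x59, mem[0x18]=0x85, mem[0x1d]=0xd8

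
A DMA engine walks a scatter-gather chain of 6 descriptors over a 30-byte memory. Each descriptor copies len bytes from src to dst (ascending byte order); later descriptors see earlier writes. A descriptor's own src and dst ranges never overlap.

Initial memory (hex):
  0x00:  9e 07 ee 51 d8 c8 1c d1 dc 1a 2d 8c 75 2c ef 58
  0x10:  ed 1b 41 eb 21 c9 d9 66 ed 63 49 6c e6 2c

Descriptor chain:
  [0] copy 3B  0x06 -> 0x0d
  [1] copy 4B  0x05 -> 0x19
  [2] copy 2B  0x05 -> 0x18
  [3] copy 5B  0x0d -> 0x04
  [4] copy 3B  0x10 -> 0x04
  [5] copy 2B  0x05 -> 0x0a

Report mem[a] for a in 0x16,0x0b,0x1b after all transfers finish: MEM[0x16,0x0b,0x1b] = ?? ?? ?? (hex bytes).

MEM[0x16,0x0b,0x1b] = d9 41 d1

  after D0: wrote 3B at 0x0d = 1cd1dc
  after D1: wrote 4B at 0x19 = c81cd1dc
  after D2: wrote 2B at 0x18 = c81c
  after D3: wrote 5B at 0x04 = 1cd1dced1b
  after D4: wrote 3B at 0x04 = ed1b41
  after D5: wrote 2B at 0x0a = 1b41
query mem[0x16]=0xd9, mem[0x0b]=0x41, mem[0x1b]=0xd1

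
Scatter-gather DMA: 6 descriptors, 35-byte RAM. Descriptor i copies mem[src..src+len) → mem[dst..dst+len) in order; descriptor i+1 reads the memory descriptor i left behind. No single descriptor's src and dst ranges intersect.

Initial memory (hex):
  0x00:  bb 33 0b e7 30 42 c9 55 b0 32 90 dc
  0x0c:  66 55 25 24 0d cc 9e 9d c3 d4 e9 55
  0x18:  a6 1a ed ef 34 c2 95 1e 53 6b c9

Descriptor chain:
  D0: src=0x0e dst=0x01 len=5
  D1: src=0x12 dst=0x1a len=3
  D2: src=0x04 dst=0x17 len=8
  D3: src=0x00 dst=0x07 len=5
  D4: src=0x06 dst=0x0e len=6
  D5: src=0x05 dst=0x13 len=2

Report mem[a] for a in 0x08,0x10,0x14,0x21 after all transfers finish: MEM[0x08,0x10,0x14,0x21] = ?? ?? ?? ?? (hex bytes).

MEM[0x08,0x10,0x14,0x21] = 25 25 c9 6b

D0: mem[0x01..0x05] <- [25 24 0d cc 9e]
D1: mem[0x1a..0x1c] <- [9e 9d c3]
D2: mem[0x17..0x1e] <- [cc 9e c9 55 b0 32 90 dc]
D3: mem[0x07..0x0b] <- [bb 25 24 0d cc]
D4: mem[0x0e..0x13] <- [c9 bb 25 24 0d cc]
D5: mem[0x13..0x14] <- [9e c9]
query mem[0x08]=0x25, mem[0x10]=0x25, mem[0x14]=0xc9, mem[0x21]=0x6b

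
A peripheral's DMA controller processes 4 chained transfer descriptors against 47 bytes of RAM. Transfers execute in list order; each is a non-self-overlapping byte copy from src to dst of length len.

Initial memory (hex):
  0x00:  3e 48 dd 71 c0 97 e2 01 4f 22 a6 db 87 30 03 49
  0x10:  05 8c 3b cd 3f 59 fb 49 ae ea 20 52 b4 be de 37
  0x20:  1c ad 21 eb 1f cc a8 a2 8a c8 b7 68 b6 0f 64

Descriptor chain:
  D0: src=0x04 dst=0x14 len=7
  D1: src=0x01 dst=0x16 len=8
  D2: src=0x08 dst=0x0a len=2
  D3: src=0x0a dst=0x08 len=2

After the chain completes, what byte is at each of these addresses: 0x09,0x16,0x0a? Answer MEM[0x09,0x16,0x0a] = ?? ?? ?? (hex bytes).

[0] 0x04->0x14 len=7 : c0 97 e2 01 4f 22 a6
[1] 0x01->0x16 len=8 : 48 dd 71 c0 97 e2 01 4f
[2] 0x08->0x0a len=2 : 4f 22
[3] 0x0a->0x08 len=2 : 4f 22
query mem[0x09]=0x22, mem[0x16]=0x48, mem[0x0a]=0x4f

MEM[0x09,0x16,0x0a] = 22 48 4f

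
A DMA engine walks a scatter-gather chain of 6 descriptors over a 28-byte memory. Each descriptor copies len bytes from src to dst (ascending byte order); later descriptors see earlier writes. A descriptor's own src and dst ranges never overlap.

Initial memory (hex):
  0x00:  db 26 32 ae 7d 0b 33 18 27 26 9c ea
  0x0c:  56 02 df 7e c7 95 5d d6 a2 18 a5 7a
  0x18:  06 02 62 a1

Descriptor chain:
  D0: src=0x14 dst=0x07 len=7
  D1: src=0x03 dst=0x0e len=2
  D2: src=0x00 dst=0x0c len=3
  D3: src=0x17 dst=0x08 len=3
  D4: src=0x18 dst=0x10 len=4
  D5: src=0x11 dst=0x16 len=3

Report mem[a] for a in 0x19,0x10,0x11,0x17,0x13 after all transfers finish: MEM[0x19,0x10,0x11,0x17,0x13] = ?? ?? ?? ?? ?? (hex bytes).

MEM[0x19,0x10,0x11,0x17,0x13] = 02 06 02 62 a1

D0: mem[0x07..0x0d] <- [a2 18 a5 7a 06 02 62]
D1: mem[0x0e..0x0f] <- [ae 7d]
D2: mem[0x0c..0x0e] <- [db 26 32]
D3: mem[0x08..0x0a] <- [7a 06 02]
D4: mem[0x10..0x13] <- [06 02 62 a1]
D5: mem[0x16..0x18] <- [02 62 a1]
query mem[0x19]=0x02, mem[0x10]=0x06, mem[0x11]=0x02, mem[0x17]=0x62, mem[0x13]=0xa1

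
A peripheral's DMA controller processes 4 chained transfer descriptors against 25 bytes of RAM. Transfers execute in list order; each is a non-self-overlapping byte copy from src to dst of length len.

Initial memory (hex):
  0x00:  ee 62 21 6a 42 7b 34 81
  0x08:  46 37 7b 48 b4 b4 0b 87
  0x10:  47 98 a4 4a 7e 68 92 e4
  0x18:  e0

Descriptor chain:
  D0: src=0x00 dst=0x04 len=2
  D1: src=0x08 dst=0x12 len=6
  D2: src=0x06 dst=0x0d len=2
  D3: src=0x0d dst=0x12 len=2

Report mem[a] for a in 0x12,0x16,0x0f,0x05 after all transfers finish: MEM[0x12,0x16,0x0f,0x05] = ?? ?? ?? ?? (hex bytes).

MEM[0x12,0x16,0x0f,0x05] = 34 b4 87 62

#0 dst[0x04+2] := {0xee,0x62}
#1 dst[0x12+6] := {0x46,0x37,0x7b,0x48,0xb4,0xb4}
#2 dst[0x0d+2] := {0x34,0x81}
#3 dst[0x12+2] := {0x34,0x81}
query mem[0x12]=0x34, mem[0x16]=0xb4, mem[0x0f]=0x87, mem[0x05]=0x62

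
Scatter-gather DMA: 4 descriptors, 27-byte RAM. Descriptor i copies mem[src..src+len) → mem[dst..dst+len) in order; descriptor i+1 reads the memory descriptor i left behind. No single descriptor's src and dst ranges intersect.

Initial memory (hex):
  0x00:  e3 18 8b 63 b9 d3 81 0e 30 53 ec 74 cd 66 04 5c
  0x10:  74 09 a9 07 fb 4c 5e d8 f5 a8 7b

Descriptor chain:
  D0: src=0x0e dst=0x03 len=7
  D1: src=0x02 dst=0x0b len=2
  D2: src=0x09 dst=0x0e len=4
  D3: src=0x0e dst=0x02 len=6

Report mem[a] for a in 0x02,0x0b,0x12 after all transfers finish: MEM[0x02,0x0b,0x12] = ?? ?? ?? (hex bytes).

MEM[0x02,0x0b,0x12] = fb 8b a9

D0: mem[0x03..0x09] <- [04 5c 74 09 a9 07 fb]
D1: mem[0x0b..0x0c] <- [8b 04]
D2: mem[0x0e..0x11] <- [fb ec 8b 04]
D3: mem[0x02..0x07] <- [fb ec 8b 04 a9 07]
query mem[0x02]=0xfb, mem[0x0b]=0x8b, mem[0x12]=0xa9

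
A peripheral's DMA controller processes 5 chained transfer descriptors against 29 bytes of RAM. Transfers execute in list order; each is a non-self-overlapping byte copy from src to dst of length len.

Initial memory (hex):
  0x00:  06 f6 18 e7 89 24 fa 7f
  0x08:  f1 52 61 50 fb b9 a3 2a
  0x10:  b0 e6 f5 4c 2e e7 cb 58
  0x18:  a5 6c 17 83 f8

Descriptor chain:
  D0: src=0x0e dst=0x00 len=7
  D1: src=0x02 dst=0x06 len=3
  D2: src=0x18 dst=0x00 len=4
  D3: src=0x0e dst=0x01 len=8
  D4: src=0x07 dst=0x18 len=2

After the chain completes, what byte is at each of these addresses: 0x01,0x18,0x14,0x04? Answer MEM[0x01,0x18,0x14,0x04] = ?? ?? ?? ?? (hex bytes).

  after D0: wrote 7B at 0x00 = a32ab0e6f54c2e
  after D1: wrote 3B at 0x06 = b0e6f5
  after D2: wrote 4B at 0x00 = a56c1783
  after D3: wrote 8B at 0x01 = a32ab0e6f54c2ee7
  after D4: wrote 2B at 0x18 = 2ee7
query mem[0x01]=0xa3, mem[0x18]=0x2e, mem[0x14]=0x2e, mem[0x04]=0xe6

MEM[0x01,0x18,0x14,0x04] = a3 2e 2e e6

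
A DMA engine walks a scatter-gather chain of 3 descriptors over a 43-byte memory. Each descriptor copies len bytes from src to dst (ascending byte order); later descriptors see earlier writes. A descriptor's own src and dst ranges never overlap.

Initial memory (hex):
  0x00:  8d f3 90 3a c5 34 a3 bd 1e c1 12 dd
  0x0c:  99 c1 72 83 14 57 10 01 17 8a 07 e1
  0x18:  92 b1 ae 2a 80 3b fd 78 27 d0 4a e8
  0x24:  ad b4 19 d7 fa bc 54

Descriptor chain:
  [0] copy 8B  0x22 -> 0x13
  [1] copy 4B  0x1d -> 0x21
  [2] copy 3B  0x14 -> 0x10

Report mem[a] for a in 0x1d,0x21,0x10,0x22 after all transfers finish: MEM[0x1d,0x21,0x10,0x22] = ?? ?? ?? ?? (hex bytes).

MEM[0x1d,0x21,0x10,0x22] = 3b 3b e8 fd

[0] 0x22->0x13 len=8 : 4a e8 ad b4 19 d7 fa bc
[1] 0x1d->0x21 len=4 : 3b fd 78 27
[2] 0x14->0x10 len=3 : e8 ad b4
query mem[0x1d]=0x3b, mem[0x21]=0x3b, mem[0x10]=0xe8, mem[0x22]=0xfd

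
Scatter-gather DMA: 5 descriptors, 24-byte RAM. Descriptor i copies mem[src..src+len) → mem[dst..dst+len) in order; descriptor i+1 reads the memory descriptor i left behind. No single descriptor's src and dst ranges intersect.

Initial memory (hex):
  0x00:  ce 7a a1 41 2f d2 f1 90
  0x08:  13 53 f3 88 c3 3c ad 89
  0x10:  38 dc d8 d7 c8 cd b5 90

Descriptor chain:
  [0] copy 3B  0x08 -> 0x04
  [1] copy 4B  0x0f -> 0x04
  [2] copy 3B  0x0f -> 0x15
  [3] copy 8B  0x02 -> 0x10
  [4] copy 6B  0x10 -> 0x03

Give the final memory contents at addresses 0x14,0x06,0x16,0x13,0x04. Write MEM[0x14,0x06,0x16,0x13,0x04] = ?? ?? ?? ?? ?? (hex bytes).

MEM[0x14,0x06,0x16,0x13,0x04] = dc 38 13 38 41

[0] 0x08->0x04 len=3 : 13 53 f3
[1] 0x0f->0x04 len=4 : 89 38 dc d8
[2] 0x0f->0x15 len=3 : 89 38 dc
[3] 0x02->0x10 len=8 : a1 41 89 38 dc d8 13 53
[4] 0x10->0x03 len=6 : a1 41 89 38 dc d8
query mem[0x14]=0xdc, mem[0x06]=0x38, mem[0x16]=0x13, mem[0x13]=0x38, mem[0x04]=0x41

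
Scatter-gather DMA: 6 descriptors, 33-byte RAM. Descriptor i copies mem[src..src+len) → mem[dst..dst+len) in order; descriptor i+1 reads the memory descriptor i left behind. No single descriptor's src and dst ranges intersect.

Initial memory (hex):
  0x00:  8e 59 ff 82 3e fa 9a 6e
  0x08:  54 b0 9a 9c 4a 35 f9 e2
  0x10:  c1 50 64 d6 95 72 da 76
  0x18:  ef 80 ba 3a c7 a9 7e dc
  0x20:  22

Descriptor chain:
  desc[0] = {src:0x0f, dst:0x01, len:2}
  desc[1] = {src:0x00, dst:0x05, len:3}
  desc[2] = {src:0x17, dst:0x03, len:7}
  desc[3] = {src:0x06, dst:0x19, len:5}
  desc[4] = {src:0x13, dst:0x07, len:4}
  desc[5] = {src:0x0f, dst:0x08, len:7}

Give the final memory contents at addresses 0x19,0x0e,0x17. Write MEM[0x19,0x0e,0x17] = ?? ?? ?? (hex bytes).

MEM[0x19,0x0e,0x17] = ba 72 76

  after D0: wrote 2B at 0x01 = e2c1
  after D1: wrote 3B at 0x05 = 8ee2c1
  after D2: wrote 7B at 0x03 = 76ef80ba3ac7a9
  after D3: wrote 5B at 0x19 = ba3ac7a99a
  after D4: wrote 4B at 0x07 = d69572da
  after D5: wrote 7B at 0x08 = e2c15064d69572
query mem[0x19]=0xba, mem[0x0e]=0x72, mem[0x17]=0x76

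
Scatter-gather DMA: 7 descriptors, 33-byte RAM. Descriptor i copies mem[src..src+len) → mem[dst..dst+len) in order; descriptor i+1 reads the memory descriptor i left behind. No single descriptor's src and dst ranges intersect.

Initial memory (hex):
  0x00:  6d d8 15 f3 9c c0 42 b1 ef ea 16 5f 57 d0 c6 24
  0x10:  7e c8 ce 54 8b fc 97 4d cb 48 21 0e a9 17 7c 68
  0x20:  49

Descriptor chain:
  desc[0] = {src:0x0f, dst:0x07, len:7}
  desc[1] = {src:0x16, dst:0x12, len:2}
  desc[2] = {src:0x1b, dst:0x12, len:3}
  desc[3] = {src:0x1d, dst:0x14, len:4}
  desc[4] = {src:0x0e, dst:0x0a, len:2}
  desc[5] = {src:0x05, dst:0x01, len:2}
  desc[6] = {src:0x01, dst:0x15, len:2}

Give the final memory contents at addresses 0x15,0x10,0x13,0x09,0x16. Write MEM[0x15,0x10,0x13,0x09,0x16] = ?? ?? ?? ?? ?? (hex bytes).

MEM[0x15,0x10,0x13,0x09,0x16] = c0 7e a9 c8 42

[0] 0x0f->0x07 len=7 : 24 7e c8 ce 54 8b fc
[1] 0x16->0x12 len=2 : 97 4d
[2] 0x1b->0x12 len=3 : 0e a9 17
[3] 0x1d->0x14 len=4 : 17 7c 68 49
[4] 0x0e->0x0a len=2 : c6 24
[5] 0x05->0x01 len=2 : c0 42
[6] 0x01->0x15 len=2 : c0 42
query mem[0x15]=0xc0, mem[0x10]=0x7e, mem[0x13]=0xa9, mem[0x09]=0xc8, mem[0x16]=0x42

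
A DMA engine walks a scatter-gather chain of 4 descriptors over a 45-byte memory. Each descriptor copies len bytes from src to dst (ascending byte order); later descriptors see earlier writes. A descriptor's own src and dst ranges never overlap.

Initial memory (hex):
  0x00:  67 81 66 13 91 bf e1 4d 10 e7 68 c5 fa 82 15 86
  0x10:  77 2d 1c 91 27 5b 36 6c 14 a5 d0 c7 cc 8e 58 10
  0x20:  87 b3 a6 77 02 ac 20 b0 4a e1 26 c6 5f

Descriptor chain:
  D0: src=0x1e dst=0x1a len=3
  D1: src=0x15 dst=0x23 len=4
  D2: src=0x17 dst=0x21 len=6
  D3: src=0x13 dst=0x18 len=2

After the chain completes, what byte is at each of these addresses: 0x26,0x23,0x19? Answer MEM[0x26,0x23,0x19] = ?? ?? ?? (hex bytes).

MEM[0x26,0x23,0x19] = 87 a5 27

D0: mem[0x1a..0x1c] <- [58 10 87]
D1: mem[0x23..0x26] <- [5b 36 6c 14]
D2: mem[0x21..0x26] <- [6c 14 a5 58 10 87]
D3: mem[0x18..0x19] <- [91 27]
query mem[0x26]=0x87, mem[0x23]=0xa5, mem[0x19]=0x27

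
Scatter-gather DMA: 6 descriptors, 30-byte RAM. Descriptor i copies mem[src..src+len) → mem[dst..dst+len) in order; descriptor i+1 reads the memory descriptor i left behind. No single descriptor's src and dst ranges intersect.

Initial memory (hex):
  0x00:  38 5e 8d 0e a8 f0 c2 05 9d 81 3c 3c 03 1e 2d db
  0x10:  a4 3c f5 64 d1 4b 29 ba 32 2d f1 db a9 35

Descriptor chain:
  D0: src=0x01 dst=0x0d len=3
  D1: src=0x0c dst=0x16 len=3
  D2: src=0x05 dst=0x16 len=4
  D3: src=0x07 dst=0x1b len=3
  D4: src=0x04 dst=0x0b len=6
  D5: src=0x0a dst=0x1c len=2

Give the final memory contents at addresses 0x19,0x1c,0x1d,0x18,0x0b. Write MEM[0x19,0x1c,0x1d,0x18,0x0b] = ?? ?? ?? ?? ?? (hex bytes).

MEM[0x19,0x1c,0x1d,0x18,0x0b] = 9d 3c a8 05 a8

#0 dst[0x0d+3] := {0x5e,0x8d,0x0e}
#1 dst[0x16+3] := {0x03,0x5e,0x8d}
#2 dst[0x16+4] := {0xf0,0xc2,0x05,0x9d}
#3 dst[0x1b+3] := {0x05,0x9d,0x81}
#4 dst[0x0b+6] := {0xa8,0xf0,0xc2,0x05,0x9d,0x81}
#5 dst[0x1c+2] := {0x3c,0xa8}
query mem[0x19]=0x9d, mem[0x1c]=0x3c, mem[0x1d]=0xa8, mem[0x18]=0x05, mem[0x0b]=0xa8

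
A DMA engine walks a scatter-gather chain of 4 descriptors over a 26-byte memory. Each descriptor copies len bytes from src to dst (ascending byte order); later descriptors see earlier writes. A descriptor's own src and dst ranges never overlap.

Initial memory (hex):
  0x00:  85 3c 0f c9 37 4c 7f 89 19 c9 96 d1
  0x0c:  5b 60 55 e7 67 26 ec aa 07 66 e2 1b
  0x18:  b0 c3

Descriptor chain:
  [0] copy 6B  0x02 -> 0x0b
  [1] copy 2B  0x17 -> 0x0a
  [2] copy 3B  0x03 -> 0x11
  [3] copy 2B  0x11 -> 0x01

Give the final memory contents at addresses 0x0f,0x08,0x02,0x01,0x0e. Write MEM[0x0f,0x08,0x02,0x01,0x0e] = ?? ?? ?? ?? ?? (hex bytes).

MEM[0x0f,0x08,0x02,0x01,0x0e] = 7f 19 37 c9 4c

  after D0: wrote 6B at 0x0b = 0fc9374c7f89
  after D1: wrote 2B at 0x0a = 1bb0
  after D2: wrote 3B at 0x11 = c9374c
  after D3: wrote 2B at 0x01 = c937
query mem[0x0f]=0x7f, mem[0x08]=0x19, mem[0x02]=0x37, mem[0x01]=0xc9, mem[0x0e]=0x4c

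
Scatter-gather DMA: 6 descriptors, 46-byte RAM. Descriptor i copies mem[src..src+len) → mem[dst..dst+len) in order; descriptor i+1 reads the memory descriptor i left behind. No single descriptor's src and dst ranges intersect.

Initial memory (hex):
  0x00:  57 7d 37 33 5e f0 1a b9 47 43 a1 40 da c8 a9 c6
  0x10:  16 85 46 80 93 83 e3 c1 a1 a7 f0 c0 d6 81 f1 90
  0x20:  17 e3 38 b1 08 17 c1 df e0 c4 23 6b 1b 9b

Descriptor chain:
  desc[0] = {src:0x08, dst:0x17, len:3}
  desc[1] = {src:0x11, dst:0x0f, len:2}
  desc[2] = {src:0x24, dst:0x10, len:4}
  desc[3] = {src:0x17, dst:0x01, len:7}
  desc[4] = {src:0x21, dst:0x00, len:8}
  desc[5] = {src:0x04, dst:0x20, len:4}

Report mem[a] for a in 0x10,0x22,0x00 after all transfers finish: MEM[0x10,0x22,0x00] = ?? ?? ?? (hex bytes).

MEM[0x10,0x22,0x00] = 08 df e3

  after D0: wrote 3B at 0x17 = 4743a1
  after D1: wrote 2B at 0x0f = 8546
  after D2: wrote 4B at 0x10 = 0817c1df
  after D3: wrote 7B at 0x01 = 4743a1f0c0d681
  after D4: wrote 8B at 0x00 = e338b10817c1dfe0
  after D5: wrote 4B at 0x20 = 17c1dfe0
query mem[0x10]=0x08, mem[0x22]=0xdf, mem[0x00]=0xe3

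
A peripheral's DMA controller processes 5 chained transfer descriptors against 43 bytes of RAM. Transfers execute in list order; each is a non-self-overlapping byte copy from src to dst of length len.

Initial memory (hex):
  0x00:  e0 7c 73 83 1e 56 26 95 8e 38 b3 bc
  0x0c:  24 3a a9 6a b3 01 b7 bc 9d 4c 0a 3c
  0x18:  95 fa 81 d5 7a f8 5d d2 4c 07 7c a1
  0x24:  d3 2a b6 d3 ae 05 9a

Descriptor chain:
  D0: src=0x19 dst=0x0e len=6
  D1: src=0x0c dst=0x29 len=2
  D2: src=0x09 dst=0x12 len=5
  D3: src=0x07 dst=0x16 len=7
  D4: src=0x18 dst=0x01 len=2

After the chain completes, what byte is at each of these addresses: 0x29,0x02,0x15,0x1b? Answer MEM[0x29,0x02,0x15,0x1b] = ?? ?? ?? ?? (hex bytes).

MEM[0x29,0x02,0x15,0x1b] = 24 b3 24 24

#0 dst[0x0e+6] := {0xfa,0x81,0xd5,0x7a,0xf8,0x5d}
#1 dst[0x29+2] := {0x24,0x3a}
#2 dst[0x12+5] := {0x38,0xb3,0xbc,0x24,0x3a}
#3 dst[0x16+7] := {0x95,0x8e,0x38,0xb3,0xbc,0x24,0x3a}
#4 dst[0x01+2] := {0x38,0xb3}
query mem[0x29]=0x24, mem[0x02]=0xb3, mem[0x15]=0x24, mem[0x1b]=0x24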